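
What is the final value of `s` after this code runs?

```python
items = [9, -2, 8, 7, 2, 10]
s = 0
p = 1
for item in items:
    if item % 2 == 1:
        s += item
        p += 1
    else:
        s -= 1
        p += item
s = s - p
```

item=9: odd, s = 0+9 = 9; p=2
item=-2: not odd, s = 9-1 = 8; p=0
item=8: not odd, s = 8-1 = 7; p=8
item=7: odd, s = 7+7 = 14; p=9
item=2: not odd, s = 14-1 = 13; p=11
item=10: not odd, s = 13-1 = 12; p=21
s-p = 12-21 = -9

-9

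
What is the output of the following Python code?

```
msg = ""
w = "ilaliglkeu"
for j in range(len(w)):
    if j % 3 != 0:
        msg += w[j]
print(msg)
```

laigke

j=0: skip
j=1: add 'l' → 'l'
j=2: add 'a' → 'la'
j=3: skip
j=4: add 'i' → 'lai'
j=5: add 'g' → 'laig'
j=6: skip
j=7: add 'k' → 'laigk'
j=8: add 'e' → 'laigke'
j=9: skip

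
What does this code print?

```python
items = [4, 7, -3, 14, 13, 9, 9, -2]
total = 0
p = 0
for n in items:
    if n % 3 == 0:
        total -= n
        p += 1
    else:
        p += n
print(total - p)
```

-54

n=4: not %3==0; p=4
n=7: not %3==0; p=11
n=-3: %3==0, total = 0-(-3) = 3; p=12
n=14: not %3==0; p=26
n=13: not %3==0; p=39
n=9: %3==0, total = 3-9 = -6; p=40
n=9: %3==0, total = (-6)-9 = -15; p=41
n=-2: not %3==0; p=39
total-p = (-15)-39 = -54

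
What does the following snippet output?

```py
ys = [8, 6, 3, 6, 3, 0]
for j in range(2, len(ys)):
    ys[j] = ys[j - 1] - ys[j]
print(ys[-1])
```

j=2: ys[2] = 6-3 = 3 → [8, 6, 3, 6, 3, 0]
j=3: ys[3] = 3-6 = -3 → [8, 6, 3, -3, 3, 0]
j=4: ys[4] = (-3)-3 = -6 → [8, 6, 3, -3, -6, 0]
j=5: ys[5] = (-6)-0 = -6 → [8, 6, 3, -3, -6, -6]

-6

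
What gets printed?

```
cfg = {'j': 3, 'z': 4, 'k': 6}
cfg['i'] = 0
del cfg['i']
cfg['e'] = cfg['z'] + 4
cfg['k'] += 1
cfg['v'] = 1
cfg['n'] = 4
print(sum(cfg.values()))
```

cfg['i'] = 0 → {'j': 3, 'z': 4, 'k': 6, 'i': 0}
del 'i' → {'j': 3, 'z': 4, 'k': 6}
cfg['e'] = cfg['z']+4 = 8 → {'j': 3, 'z': 4, 'k': 6, 'e': 8}
cfg['k'] = 6+1 = 7 → {'j': 3, 'z': 4, 'k': 7, 'e': 8}
cfg['v'] = 1 → {'j': 3, 'z': 4, 'k': 7, 'e': 8, 'v': 1}
cfg['n'] = 4 → {'j': 3, 'z': 4, 'k': 7, 'e': 8, 'v': 1, 'n': 4}
sum of values = 27

27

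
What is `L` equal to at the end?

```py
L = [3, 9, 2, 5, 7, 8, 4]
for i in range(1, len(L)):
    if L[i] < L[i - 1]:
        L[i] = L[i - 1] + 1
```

i=1: 9>=3, unchanged → [3, 9, 2, 5, 7, 8, 4]
i=2: 2<9, L[2] = 9+1 = 10 → [3, 9, 10, 5, 7, 8, 4]
i=3: 5<10, L[3] = 10+1 = 11 → [3, 9, 10, 11, 7, 8, 4]
i=4: 7<11, L[4] = 11+1 = 12 → [3, 9, 10, 11, 12, 8, 4]
i=5: 8<12, L[5] = 12+1 = 13 → [3, 9, 10, 11, 12, 13, 4]
i=6: 4<13, L[6] = 13+1 = 14 → [3, 9, 10, 11, 12, 13, 14]

[3, 9, 10, 11, 12, 13, 14]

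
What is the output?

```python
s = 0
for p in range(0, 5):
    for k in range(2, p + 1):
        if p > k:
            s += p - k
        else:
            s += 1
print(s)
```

p=2,k=2: not 2>2, s = 0+1 = 1
p=3,k=2: 3>2, s = 1+1 = 2
p=3,k=3: not 3>3, s = 2+1 = 3
p=4,k=2: 4>2, s = 3+2 = 5
p=4,k=3: 4>3, s = 5+1 = 6
p=4,k=4: not 4>4, s = 6+1 = 7

7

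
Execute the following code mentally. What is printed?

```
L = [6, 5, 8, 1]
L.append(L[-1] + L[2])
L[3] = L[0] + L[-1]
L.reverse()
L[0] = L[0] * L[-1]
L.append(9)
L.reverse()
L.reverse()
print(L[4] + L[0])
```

60

append L[-1]+L[2] = 1+8 = 9 → [6, 5, 8, 1, 9]
L[3] = L[0]+L[-1] = 6+9 = 15 → [6, 5, 8, 15, 9]
reverse → [9, 15, 8, 5, 6]
L[0] = L[0]*L[-1] = 9*6 = 54 → [54, 15, 8, 5, 6]
append 9 → [54, 15, 8, 5, 6, 9]
reverse → [9, 6, 5, 8, 15, 54]
reverse → [54, 15, 8, 5, 6, 9]
L[4]+L[0] = 6+54 = 60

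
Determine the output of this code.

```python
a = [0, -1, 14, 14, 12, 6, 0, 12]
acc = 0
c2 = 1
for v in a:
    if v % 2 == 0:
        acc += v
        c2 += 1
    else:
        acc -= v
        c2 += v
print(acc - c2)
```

v=0: even, acc = 0+0 = 0; c2=2
v=-1: not even, acc = 0-(-1) = 1; c2=1
v=14: even, acc = 1+14 = 15; c2=2
v=14: even, acc = 15+14 = 29; c2=3
v=12: even, acc = 29+12 = 41; c2=4
v=6: even, acc = 41+6 = 47; c2=5
v=0: even, acc = 47+0 = 47; c2=6
v=12: even, acc = 47+12 = 59; c2=7
acc-c2 = 59-7 = 52

52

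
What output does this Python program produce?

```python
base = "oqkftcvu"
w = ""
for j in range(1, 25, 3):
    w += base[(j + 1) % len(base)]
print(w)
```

kcofvqtu

j=1: add base[2]='k' → 'k'
j=4: add base[5]='c' → 'kc'
j=7: add base[0]='o' → 'kco'
j=10: add base[3]='f' → 'kcof'
j=13: add base[6]='v' → 'kcofv'
j=16: add base[1]='q' → 'kcofvq'
j=19: add base[4]='t' → 'kcofvqt'
j=22: add base[7]='u' → 'kcofvqtu'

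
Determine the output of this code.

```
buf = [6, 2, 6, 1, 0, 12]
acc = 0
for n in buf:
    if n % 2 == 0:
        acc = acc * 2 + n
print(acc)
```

n=6: even, acc = 0*2+6 = 6
n=2: even, acc = 6*2+2 = 14
n=6: even, acc = 14*2+6 = 34
n=1: not even
n=0: even, acc = 34*2+0 = 68
n=12: even, acc = 68*2+12 = 148

148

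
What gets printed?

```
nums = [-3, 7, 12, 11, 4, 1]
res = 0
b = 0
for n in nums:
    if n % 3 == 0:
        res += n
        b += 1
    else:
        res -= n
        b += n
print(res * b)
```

n=-3: %3==0, res = 0+(-3) = -3; b=1
n=7: not %3==0, res = (-3)-7 = -10; b=8
n=12: %3==0, res = (-10)+12 = 2; b=9
n=11: not %3==0, res = 2-11 = -9; b=20
n=4: not %3==0, res = (-9)-4 = -13; b=24
n=1: not %3==0, res = (-13)-1 = -14; b=25
res*b = (-14)*25 = -350

-350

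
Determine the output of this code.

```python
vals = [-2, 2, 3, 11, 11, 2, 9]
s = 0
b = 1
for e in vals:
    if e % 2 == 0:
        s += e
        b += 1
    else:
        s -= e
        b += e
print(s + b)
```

6

e=-2: even, s = 0+(-2) = -2; b=2
e=2: even, s = (-2)+2 = 0; b=3
e=3: not even, s = 0-3 = -3; b=6
e=11: not even, s = (-3)-11 = -14; b=17
e=11: not even, s = (-14)-11 = -25; b=28
e=2: even, s = (-25)+2 = -23; b=29
e=9: not even, s = (-23)-9 = -32; b=38
s+b = (-32)+38 = 6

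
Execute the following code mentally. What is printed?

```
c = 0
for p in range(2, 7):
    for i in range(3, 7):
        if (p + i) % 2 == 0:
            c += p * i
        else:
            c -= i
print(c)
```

140

p=2,i=3: odd sum, c = 0-3 = -3
p=2,i=4: even sum, c = (-3)+8 = 5
p=2,i=5: odd sum, c = 5-5 = 0
p=2,i=6: even sum, c = 0+12 = 12
p=3,i=3: even sum, c = 12+9 = 21
p=3,i=4: odd sum, c = 21-4 = 17
p=3,i=5: even sum, c = 17+15 = 32
p=3,i=6: odd sum, c = 32-6 = 26
p=4,i=3: odd sum, c = 26-3 = 23
p=4,i=4: even sum, c = 23+16 = 39
p=4,i=5: odd sum, c = 39-5 = 34
p=4,i=6: even sum, c = 34+24 = 58
p=5,i=3: even sum, c = 58+15 = 73
p=5,i=4: odd sum, c = 73-4 = 69
p=5,i=5: even sum, c = 69+25 = 94
p=5,i=6: odd sum, c = 94-6 = 88
p=6,i=3: odd sum, c = 88-3 = 85
p=6,i=4: even sum, c = 85+24 = 109
p=6,i=5: odd sum, c = 109-5 = 104
p=6,i=6: even sum, c = 104+36 = 140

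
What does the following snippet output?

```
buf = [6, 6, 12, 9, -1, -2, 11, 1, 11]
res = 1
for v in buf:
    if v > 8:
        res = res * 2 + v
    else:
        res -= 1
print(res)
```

v=6: not >8, res = 1-1 = 0
v=6: not >8, res = 0-1 = -1
v=12: >8, res = (-1)*2+12 = 10
v=9: >8, res = 10*2+9 = 29
v=-1: not >8, res = 29-1 = 28
v=-2: not >8, res = 28-1 = 27
v=11: >8, res = 27*2+11 = 65
v=1: not >8, res = 65-1 = 64
v=11: >8, res = 64*2+11 = 139

139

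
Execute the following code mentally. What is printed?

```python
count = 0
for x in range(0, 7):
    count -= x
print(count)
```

x=0: count = 0-0 = 0
x=1: count = 0-1 = -1
x=2: count = (-1)-2 = -3
x=3: count = (-3)-3 = -6
x=4: count = (-6)-4 = -10
x=5: count = (-10)-5 = -15
x=6: count = (-15)-6 = -21

-21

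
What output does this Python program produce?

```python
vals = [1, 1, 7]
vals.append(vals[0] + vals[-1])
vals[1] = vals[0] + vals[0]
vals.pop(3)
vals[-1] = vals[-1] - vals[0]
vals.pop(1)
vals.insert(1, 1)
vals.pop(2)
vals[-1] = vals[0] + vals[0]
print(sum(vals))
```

append vals[0]+vals[-1] = 1+7 = 8 → [1, 1, 7, 8]
vals[1] = vals[0]+vals[0] = 1+1 = 2 → [1, 2, 7, 8]
pop(3) removes 8 → [1, 2, 7]
vals[-1] = vals[-1]-vals[0] = 7-1 = 6 → [1, 2, 6]
pop(1) removes 2 → [1, 6]
insert 1 at 1 → [1, 1, 6]
pop(2) removes 6 → [1, 1]
vals[-1] = vals[0]+vals[0] = 1+1 = 2 → [1, 2]
sum = 3

3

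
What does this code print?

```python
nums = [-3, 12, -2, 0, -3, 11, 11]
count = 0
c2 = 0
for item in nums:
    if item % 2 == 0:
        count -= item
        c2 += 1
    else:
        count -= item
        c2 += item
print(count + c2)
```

item=-3: not even, count = 0-(-3) = 3; c2=-3
item=12: even, count = 3-12 = -9; c2=-2
item=-2: even, count = (-9)-(-2) = -7; c2=-1
item=0: even, count = (-7)-0 = -7; c2=0
item=-3: not even, count = (-7)-(-3) = -4; c2=-3
item=11: not even, count = (-4)-11 = -15; c2=8
item=11: not even, count = (-15)-11 = -26; c2=19
count+c2 = (-26)+19 = -7

-7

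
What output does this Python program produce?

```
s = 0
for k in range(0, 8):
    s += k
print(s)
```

k=0: s = 0+0 = 0
k=1: s = 0+1 = 1
k=2: s = 1+2 = 3
k=3: s = 3+3 = 6
k=4: s = 6+4 = 10
k=5: s = 10+5 = 15
k=6: s = 15+6 = 21
k=7: s = 21+7 = 28

28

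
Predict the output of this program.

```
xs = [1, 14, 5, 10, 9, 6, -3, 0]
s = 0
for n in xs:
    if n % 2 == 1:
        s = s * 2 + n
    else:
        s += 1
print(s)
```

n=1: odd, s = 0*2+1 = 1
n=14: not odd, s = 1+1 = 2
n=5: odd, s = 2*2+5 = 9
n=10: not odd, s = 9+1 = 10
n=9: odd, s = 10*2+9 = 29
n=6: not odd, s = 29+1 = 30
n=-3: odd, s = 30*2+(-3) = 57
n=0: not odd, s = 57+1 = 58

58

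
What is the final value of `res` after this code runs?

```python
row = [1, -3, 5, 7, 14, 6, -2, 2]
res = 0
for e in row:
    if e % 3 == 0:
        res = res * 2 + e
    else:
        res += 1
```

e=1: not %3==0, res = 0+1 = 1
e=-3: %3==0, res = 1*2+(-3) = -1
e=5: not %3==0, res = (-1)+1 = 0
e=7: not %3==0, res = 0+1 = 1
e=14: not %3==0, res = 1+1 = 2
e=6: %3==0, res = 2*2+6 = 10
e=-2: not %3==0, res = 10+1 = 11
e=2: not %3==0, res = 11+1 = 12

12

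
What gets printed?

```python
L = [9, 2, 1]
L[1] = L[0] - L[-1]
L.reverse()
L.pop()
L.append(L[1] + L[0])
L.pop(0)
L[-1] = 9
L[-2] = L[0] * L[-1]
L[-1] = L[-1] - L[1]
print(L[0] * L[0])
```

5184

L[1] = L[0]-L[-1] = 9-1 = 8 → [9, 8, 1]
reverse → [1, 8, 9]
pop() removes 9 → [1, 8]
append L[1]+L[0] = 8+1 = 9 → [1, 8, 9]
pop(0) removes 1 → [8, 9]
L[-1] = 9 → [8, 9]
L[-2] = L[0]*L[-1] = 8*9 = 72 → [72, 9]
L[-1] = L[-1]-L[1] = 9-9 = 0 → [72, 0]
L[0]*L[0] = 72*72 = 5184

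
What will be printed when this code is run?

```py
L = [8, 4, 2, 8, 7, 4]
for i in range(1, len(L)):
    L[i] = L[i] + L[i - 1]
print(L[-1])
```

33

i=1: L[1] = 4+8 = 12 → [8, 12, 2, 8, 7, 4]
i=2: L[2] = 2+12 = 14 → [8, 12, 14, 8, 7, 4]
i=3: L[3] = 8+14 = 22 → [8, 12, 14, 22, 7, 4]
i=4: L[4] = 7+22 = 29 → [8, 12, 14, 22, 29, 4]
i=5: L[5] = 4+29 = 33 → [8, 12, 14, 22, 29, 33]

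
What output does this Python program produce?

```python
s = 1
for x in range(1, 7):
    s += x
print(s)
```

22

x=1: s = 1+1 = 2
x=2: s = 2+2 = 4
x=3: s = 4+3 = 7
x=4: s = 7+4 = 11
x=5: s = 11+5 = 16
x=6: s = 16+6 = 22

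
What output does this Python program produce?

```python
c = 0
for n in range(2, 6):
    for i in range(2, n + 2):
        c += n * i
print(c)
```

193

n=2,i=2: c = 0+4 = 4
n=2,i=3: c = 4+6 = 10
n=3,i=2: c = 10+6 = 16
n=3,i=3: c = 16+9 = 25
n=3,i=4: c = 25+12 = 37
n=4,i=2: c = 37+8 = 45
n=4,i=3: c = 45+12 = 57
n=4,i=4: c = 57+16 = 73
n=4,i=5: c = 73+20 = 93
n=5,i=2: c = 93+10 = 103
n=5,i=3: c = 103+15 = 118
n=5,i=4: c = 118+20 = 138
n=5,i=5: c = 138+25 = 163
n=5,i=6: c = 163+30 = 193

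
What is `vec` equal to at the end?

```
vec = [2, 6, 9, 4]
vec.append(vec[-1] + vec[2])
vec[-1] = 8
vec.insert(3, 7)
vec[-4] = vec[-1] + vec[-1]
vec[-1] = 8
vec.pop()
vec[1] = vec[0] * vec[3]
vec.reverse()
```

[4, 7, 16, 14, 2]

append vec[-1]+vec[2] = 4+9 = 13 → [2, 6, 9, 4, 13]
vec[-1] = 8 → [2, 6, 9, 4, 8]
insert 7 at 3 → [2, 6, 9, 7, 4, 8]
vec[-4] = vec[-1]+vec[-1] = 8+8 = 16 → [2, 6, 16, 7, 4, 8]
vec[-1] = 8 → [2, 6, 16, 7, 4, 8]
pop() removes 8 → [2, 6, 16, 7, 4]
vec[1] = vec[0]*vec[3] = 2*7 = 14 → [2, 14, 16, 7, 4]
reverse → [4, 7, 16, 14, 2]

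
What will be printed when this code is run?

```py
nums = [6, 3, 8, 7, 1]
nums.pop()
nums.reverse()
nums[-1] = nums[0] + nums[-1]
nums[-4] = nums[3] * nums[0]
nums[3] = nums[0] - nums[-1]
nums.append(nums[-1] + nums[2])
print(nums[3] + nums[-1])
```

159

pop() removes 1 → [6, 3, 8, 7]
reverse → [7, 8, 3, 6]
nums[-1] = nums[0]+nums[-1] = 7+6 = 13 → [7, 8, 3, 13]
nums[-4] = nums[3]*nums[0] = 13*7 = 91 → [91, 8, 3, 13]
nums[3] = nums[0]-nums[-1] = 91-13 = 78 → [91, 8, 3, 78]
append nums[-1]+nums[2] = 78+3 = 81 → [91, 8, 3, 78, 81]
nums[3]+nums[-1] = 78+81 = 159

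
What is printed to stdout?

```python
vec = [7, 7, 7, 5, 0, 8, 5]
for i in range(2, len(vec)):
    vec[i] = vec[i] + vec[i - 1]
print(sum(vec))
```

i=2: vec[2] = 7+7 = 14 → [7, 7, 14, 5, 0, 8, 5]
i=3: vec[3] = 5+14 = 19 → [7, 7, 14, 19, 0, 8, 5]
i=4: vec[4] = 0+19 = 19 → [7, 7, 14, 19, 19, 8, 5]
i=5: vec[5] = 8+19 = 27 → [7, 7, 14, 19, 19, 27, 5]
i=6: vec[6] = 5+27 = 32 → [7, 7, 14, 19, 19, 27, 32]
sum = 125

125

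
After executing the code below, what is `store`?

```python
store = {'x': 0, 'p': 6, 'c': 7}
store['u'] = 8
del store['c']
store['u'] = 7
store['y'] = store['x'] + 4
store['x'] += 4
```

store['u'] = 8 → {'x': 0, 'p': 6, 'c': 7, 'u': 8}
del 'c' → {'x': 0, 'p': 6, 'u': 8}
store['u'] = 7 → {'x': 0, 'p': 6, 'u': 7}
store['y'] = store['x']+4 = 4 → {'x': 0, 'p': 6, 'u': 7, 'y': 4}
store['x'] = 0+4 = 4 → {'x': 4, 'p': 6, 'u': 7, 'y': 4}

{'x': 4, 'p': 6, 'u': 7, 'y': 4}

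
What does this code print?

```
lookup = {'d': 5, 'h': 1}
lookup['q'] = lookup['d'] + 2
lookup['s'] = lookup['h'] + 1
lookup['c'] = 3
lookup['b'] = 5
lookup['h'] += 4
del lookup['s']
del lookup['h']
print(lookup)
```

{'d': 5, 'q': 7, 'c': 3, 'b': 5}

lookup['q'] = lookup['d']+2 = 7 → {'d': 5, 'h': 1, 'q': 7}
lookup['s'] = lookup['h']+1 = 2 → {'d': 5, 'h': 1, 'q': 7, 's': 2}
lookup['c'] = 3 → {'d': 5, 'h': 1, 'q': 7, 's': 2, 'c': 3}
lookup['b'] = 5 → {'d': 5, 'h': 1, 'q': 7, 's': 2, 'c': 3, 'b': 5}
lookup['h'] = 1+4 = 5 → {'d': 5, 'h': 5, 'q': 7, 's': 2, 'c': 3, 'b': 5}
del 's' → {'d': 5, 'h': 5, 'q': 7, 'c': 3, 'b': 5}
del 'h' → {'d': 5, 'q': 7, 'c': 3, 'b': 5}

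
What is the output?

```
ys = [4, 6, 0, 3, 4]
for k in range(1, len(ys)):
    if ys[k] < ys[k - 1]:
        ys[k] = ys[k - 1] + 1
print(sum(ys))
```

k=1: 6>=4, unchanged → [4, 6, 0, 3, 4]
k=2: 0<6, ys[2] = 6+1 = 7 → [4, 6, 7, 3, 4]
k=3: 3<7, ys[3] = 7+1 = 8 → [4, 6, 7, 8, 4]
k=4: 4<8, ys[4] = 8+1 = 9 → [4, 6, 7, 8, 9]
sum = 34

34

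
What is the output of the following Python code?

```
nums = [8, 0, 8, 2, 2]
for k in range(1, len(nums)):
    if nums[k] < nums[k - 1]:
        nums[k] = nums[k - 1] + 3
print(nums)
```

k=1: 0<8, nums[1] = 8+3 = 11 → [8, 11, 8, 2, 2]
k=2: 8<11, nums[2] = 11+3 = 14 → [8, 11, 14, 2, 2]
k=3: 2<14, nums[3] = 14+3 = 17 → [8, 11, 14, 17, 2]
k=4: 2<17, nums[4] = 17+3 = 20 → [8, 11, 14, 17, 20]

[8, 11, 14, 17, 20]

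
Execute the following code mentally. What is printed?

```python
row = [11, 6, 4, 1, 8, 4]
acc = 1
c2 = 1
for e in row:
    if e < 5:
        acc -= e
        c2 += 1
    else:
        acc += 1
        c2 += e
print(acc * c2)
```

e=11: not <5, acc = 1+1 = 2; c2=12
e=6: not <5, acc = 2+1 = 3; c2=18
e=4: <5, acc = 3-4 = -1; c2=19
e=1: <5, acc = (-1)-1 = -2; c2=20
e=8: not <5, acc = (-2)+1 = -1; c2=28
e=4: <5, acc = (-1)-4 = -5; c2=29
acc*c2 = (-5)*29 = -145

-145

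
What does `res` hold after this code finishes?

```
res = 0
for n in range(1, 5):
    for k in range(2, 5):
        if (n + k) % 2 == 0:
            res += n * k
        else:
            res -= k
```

n=1,k=2: odd sum, res = 0-2 = -2
n=1,k=3: even sum, res = (-2)+3 = 1
n=1,k=4: odd sum, res = 1-4 = -3
n=2,k=2: even sum, res = (-3)+4 = 1
n=2,k=3: odd sum, res = 1-3 = -2
n=2,k=4: even sum, res = (-2)+8 = 6
n=3,k=2: odd sum, res = 6-2 = 4
n=3,k=3: even sum, res = 4+9 = 13
n=3,k=4: odd sum, res = 13-4 = 9
n=4,k=2: even sum, res = 9+8 = 17
n=4,k=3: odd sum, res = 17-3 = 14
n=4,k=4: even sum, res = 14+16 = 30

30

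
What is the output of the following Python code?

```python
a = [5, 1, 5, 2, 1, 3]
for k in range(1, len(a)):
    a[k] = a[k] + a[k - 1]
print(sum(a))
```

k=1: a[1] = 1+5 = 6 → [5, 6, 5, 2, 1, 3]
k=2: a[2] = 5+6 = 11 → [5, 6, 11, 2, 1, 3]
k=3: a[3] = 2+11 = 13 → [5, 6, 11, 13, 1, 3]
k=4: a[4] = 1+13 = 14 → [5, 6, 11, 13, 14, 3]
k=5: a[5] = 3+14 = 17 → [5, 6, 11, 13, 14, 17]
sum = 66

66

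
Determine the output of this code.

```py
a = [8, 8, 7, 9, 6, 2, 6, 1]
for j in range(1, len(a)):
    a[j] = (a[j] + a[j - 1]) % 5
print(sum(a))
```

20

j=1: a[1] = (8+8)%5 = 1 → [8, 1, 7, 9, 6, 2, 6, 1]
j=2: a[2] = (7+1)%5 = 3 → [8, 1, 3, 9, 6, 2, 6, 1]
j=3: a[3] = (9+3)%5 = 2 → [8, 1, 3, 2, 6, 2, 6, 1]
j=4: a[4] = (6+2)%5 = 3 → [8, 1, 3, 2, 3, 2, 6, 1]
j=5: a[5] = (2+3)%5 = 0 → [8, 1, 3, 2, 3, 0, 6, 1]
j=6: a[6] = (6+0)%5 = 1 → [8, 1, 3, 2, 3, 0, 1, 1]
j=7: a[7] = (1+1)%5 = 2 → [8, 1, 3, 2, 3, 0, 1, 2]
sum = 20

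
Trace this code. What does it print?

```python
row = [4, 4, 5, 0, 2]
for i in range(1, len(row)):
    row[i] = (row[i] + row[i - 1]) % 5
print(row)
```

[4, 3, 3, 3, 0]

i=1: row[1] = (4+4)%5 = 3 → [4, 3, 5, 0, 2]
i=2: row[2] = (5+3)%5 = 3 → [4, 3, 3, 0, 2]
i=3: row[3] = (0+3)%5 = 3 → [4, 3, 3, 3, 2]
i=4: row[4] = (2+3)%5 = 0 → [4, 3, 3, 3, 0]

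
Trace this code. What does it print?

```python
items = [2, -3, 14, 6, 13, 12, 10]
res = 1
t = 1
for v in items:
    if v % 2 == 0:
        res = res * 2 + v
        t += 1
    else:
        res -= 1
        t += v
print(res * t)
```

3424

v=2: even, res = 1*2+2 = 4; t=2
v=-3: not even, res = 4-1 = 3; t=-1
v=14: even, res = 3*2+14 = 20; t=0
v=6: even, res = 20*2+6 = 46; t=1
v=13: not even, res = 46-1 = 45; t=14
v=12: even, res = 45*2+12 = 102; t=15
v=10: even, res = 102*2+10 = 214; t=16
res*t = 214*16 = 3424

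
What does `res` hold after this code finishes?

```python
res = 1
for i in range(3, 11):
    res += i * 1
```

i=3: res = 1+3*1 = 4
i=4: res = 4+4*1 = 8
i=5: res = 8+5*1 = 13
i=6: res = 13+6*1 = 19
i=7: res = 19+7*1 = 26
i=8: res = 26+8*1 = 34
i=9: res = 34+9*1 = 43
i=10: res = 43+10*1 = 53

53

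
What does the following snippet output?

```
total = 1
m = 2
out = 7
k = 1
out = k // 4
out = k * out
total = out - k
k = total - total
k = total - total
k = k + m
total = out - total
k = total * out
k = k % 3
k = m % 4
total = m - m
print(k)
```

2

out = 1//4 = 0
out = 1*0 = 0
total = 0-1 = -1
k = (-1)-(-1) = 0
k = (-1)-(-1) = 0
k = 0+2 = 2
total = 0-(-1) = 1
k = 1*0 = 0
k = 0%3 = 0
k = 2%4 = 2
total = 2-2 = 0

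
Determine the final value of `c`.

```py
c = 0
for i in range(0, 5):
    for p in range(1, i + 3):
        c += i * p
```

i=0,p=1: c = 0+0 = 0
i=0,p=2: c = 0+0 = 0
i=1,p=1: c = 0+1 = 1
i=1,p=2: c = 1+2 = 3
i=1,p=3: c = 3+3 = 6
i=2,p=1: c = 6+2 = 8
i=2,p=2: c = 8+4 = 12
i=2,p=3: c = 12+6 = 18
i=2,p=4: c = 18+8 = 26
i=3,p=1: c = 26+3 = 29
i=3,p=2: c = 29+6 = 35
i=3,p=3: c = 35+9 = 44
i=3,p=4: c = 44+12 = 56
i=3,p=5: c = 56+15 = 71
i=4,p=1: c = 71+4 = 75
i=4,p=2: c = 75+8 = 83
i=4,p=3: c = 83+12 = 95
i=4,p=4: c = 95+16 = 111
i=4,p=5: c = 111+20 = 131
i=4,p=6: c = 131+24 = 155

155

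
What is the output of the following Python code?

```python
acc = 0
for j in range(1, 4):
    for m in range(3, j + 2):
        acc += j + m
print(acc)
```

j=2,m=3: acc = 0+5 = 5
j=3,m=3: acc = 5+6 = 11
j=3,m=4: acc = 11+7 = 18

18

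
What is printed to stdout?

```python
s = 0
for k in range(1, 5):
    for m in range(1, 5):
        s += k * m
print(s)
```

k=1,m=1: s = 0+1 = 1
k=1,m=2: s = 1+2 = 3
k=1,m=3: s = 3+3 = 6
k=1,m=4: s = 6+4 = 10
k=2,m=1: s = 10+2 = 12
k=2,m=2: s = 12+4 = 16
k=2,m=3: s = 16+6 = 22
k=2,m=4: s = 22+8 = 30
k=3,m=1: s = 30+3 = 33
k=3,m=2: s = 33+6 = 39
k=3,m=3: s = 39+9 = 48
k=3,m=4: s = 48+12 = 60
k=4,m=1: s = 60+4 = 64
k=4,m=2: s = 64+8 = 72
k=4,m=3: s = 72+12 = 84
k=4,m=4: s = 84+16 = 100

100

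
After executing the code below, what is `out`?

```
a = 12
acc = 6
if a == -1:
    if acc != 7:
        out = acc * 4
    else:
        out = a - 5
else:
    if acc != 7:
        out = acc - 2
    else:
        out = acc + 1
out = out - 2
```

a=12, acc=6
a == -1 is False; acc != 7 is True
→ out = acc - 2 = 4
out = 4-2 = 2

2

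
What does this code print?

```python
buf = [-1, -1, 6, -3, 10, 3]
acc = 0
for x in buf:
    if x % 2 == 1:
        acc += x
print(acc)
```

x=-1: odd, acc = 0+(-1) = -1
x=-1: odd, acc = (-1)+(-1) = -2
x=6: not odd
x=-3: odd, acc = (-2)+(-3) = -5
x=10: not odd
x=3: odd, acc = (-5)+3 = -2

-2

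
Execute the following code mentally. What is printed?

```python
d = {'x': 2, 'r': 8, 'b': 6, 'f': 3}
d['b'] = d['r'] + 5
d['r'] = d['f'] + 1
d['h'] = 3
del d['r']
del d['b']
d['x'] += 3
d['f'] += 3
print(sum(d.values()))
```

d['b'] = d['r']+5 = 13 → {'x': 2, 'r': 8, 'b': 13, 'f': 3}
d['r'] = d['f']+1 = 4 → {'x': 2, 'r': 4, 'b': 13, 'f': 3}
d['h'] = 3 → {'x': 2, 'r': 4, 'b': 13, 'f': 3, 'h': 3}
del 'r' → {'x': 2, 'b': 13, 'f': 3, 'h': 3}
del 'b' → {'x': 2, 'f': 3, 'h': 3}
d['x'] = 2+3 = 5 → {'x': 5, 'f': 3, 'h': 3}
d['f'] = 3+3 = 6 → {'x': 5, 'f': 6, 'h': 3}
sum of values = 14

14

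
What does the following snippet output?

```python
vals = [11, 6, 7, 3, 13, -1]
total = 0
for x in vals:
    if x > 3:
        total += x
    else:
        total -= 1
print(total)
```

x=11: >3, total = 0+11 = 11
x=6: >3, total = 11+6 = 17
x=7: >3, total = 17+7 = 24
x=3: not >3, total = 24-1 = 23
x=13: >3, total = 23+13 = 36
x=-1: not >3, total = 36-1 = 35

35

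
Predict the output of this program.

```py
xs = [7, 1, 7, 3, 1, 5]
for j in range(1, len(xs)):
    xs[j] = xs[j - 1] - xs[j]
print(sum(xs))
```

-7

j=1: xs[1] = 7-1 = 6 → [7, 6, 7, 3, 1, 5]
j=2: xs[2] = 6-7 = -1 → [7, 6, -1, 3, 1, 5]
j=3: xs[3] = (-1)-3 = -4 → [7, 6, -1, -4, 1, 5]
j=4: xs[4] = (-4)-1 = -5 → [7, 6, -1, -4, -5, 5]
j=5: xs[5] = (-5)-5 = -10 → [7, 6, -1, -4, -5, -10]
sum = -7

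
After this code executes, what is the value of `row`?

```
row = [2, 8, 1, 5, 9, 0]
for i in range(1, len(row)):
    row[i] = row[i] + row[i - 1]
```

[2, 10, 11, 16, 25, 25]

i=1: row[1] = 8+2 = 10 → [2, 10, 1, 5, 9, 0]
i=2: row[2] = 1+10 = 11 → [2, 10, 11, 5, 9, 0]
i=3: row[3] = 5+11 = 16 → [2, 10, 11, 16, 9, 0]
i=4: row[4] = 9+16 = 25 → [2, 10, 11, 16, 25, 0]
i=5: row[5] = 0+25 = 25 → [2, 10, 11, 16, 25, 25]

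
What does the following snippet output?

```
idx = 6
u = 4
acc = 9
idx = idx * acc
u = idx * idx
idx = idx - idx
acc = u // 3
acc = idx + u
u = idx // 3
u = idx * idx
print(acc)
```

2916

idx = 6*9 = 54
u = 54*54 = 2916
idx = 54-54 = 0
acc = 2916//3 = 972
acc = 0+2916 = 2916
u = 0//3 = 0
u = 0*0 = 0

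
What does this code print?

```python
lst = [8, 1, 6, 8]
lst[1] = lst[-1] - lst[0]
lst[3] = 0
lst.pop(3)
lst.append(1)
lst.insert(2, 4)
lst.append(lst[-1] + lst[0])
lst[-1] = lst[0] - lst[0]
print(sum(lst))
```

lst[1] = lst[-1]-lst[0] = 8-8 = 0 → [8, 0, 6, 8]
lst[3] = 0 → [8, 0, 6, 0]
pop(3) removes 0 → [8, 0, 6]
append 1 → [8, 0, 6, 1]
insert 4 at 2 → [8, 0, 4, 6, 1]
append lst[-1]+lst[0] = 1+8 = 9 → [8, 0, 4, 6, 1, 9]
lst[-1] = lst[0]-lst[0] = 8-8 = 0 → [8, 0, 4, 6, 1, 0]
sum = 19

19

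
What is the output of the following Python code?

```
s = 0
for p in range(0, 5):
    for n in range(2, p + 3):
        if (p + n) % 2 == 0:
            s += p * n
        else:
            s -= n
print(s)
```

p=0,n=2: even sum, s = 0+0 = 0
p=1,n=2: odd sum, s = 0-2 = -2
p=1,n=3: even sum, s = (-2)+3 = 1
p=2,n=2: even sum, s = 1+4 = 5
p=2,n=3: odd sum, s = 5-3 = 2
p=2,n=4: even sum, s = 2+8 = 10
p=3,n=2: odd sum, s = 10-2 = 8
p=3,n=3: even sum, s = 8+9 = 17
p=3,n=4: odd sum, s = 17-4 = 13
p=3,n=5: even sum, s = 13+15 = 28
p=4,n=2: even sum, s = 28+8 = 36
p=4,n=3: odd sum, s = 36-3 = 33
p=4,n=4: even sum, s = 33+16 = 49
p=4,n=5: odd sum, s = 49-5 = 44
p=4,n=6: even sum, s = 44+24 = 68

68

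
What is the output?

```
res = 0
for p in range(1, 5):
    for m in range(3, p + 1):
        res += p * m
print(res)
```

p=3,m=3: res = 0+9 = 9
p=4,m=3: res = 9+12 = 21
p=4,m=4: res = 21+16 = 37

37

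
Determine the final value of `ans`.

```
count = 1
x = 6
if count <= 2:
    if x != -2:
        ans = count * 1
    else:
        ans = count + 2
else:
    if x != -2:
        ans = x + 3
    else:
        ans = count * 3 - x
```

1

count=1, x=6
count <= 2 is True; x != -2 is True
→ ans = count * 1 = 1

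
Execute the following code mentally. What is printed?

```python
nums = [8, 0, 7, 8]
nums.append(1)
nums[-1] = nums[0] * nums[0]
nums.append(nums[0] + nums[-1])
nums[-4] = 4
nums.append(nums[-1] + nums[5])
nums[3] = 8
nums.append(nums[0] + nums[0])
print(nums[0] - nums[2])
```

4

append 1 → [8, 0, 7, 8, 1]
nums[-1] = nums[0]*nums[0] = 8*8 = 64 → [8, 0, 7, 8, 64]
append nums[0]+nums[-1] = 8+64 = 72 → [8, 0, 7, 8, 64, 72]
nums[-4] = 4 → [8, 0, 4, 8, 64, 72]
append nums[-1]+nums[5] = 72+72 = 144 → [8, 0, 4, 8, 64, 72, 144]
nums[3] = 8 → [8, 0, 4, 8, 64, 72, 144]
append nums[0]+nums[0] = 8+8 = 16 → [8, 0, 4, 8, 64, 72, 144, 16]
nums[0]-nums[2] = 8-4 = 4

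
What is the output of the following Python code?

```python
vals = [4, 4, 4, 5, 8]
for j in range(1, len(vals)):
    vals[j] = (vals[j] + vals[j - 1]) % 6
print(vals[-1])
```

j=1: vals[1] = (4+4)%6 = 2 → [4, 2, 4, 5, 8]
j=2: vals[2] = (4+2)%6 = 0 → [4, 2, 0, 5, 8]
j=3: vals[3] = (5+0)%6 = 5 → [4, 2, 0, 5, 8]
j=4: vals[4] = (8+5)%6 = 1 → [4, 2, 0, 5, 1]

1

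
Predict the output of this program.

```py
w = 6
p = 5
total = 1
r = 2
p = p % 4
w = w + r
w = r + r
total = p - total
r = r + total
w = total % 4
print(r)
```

2

p = 5%4 = 1
w = 6+2 = 8
w = 2+2 = 4
total = 1-1 = 0
r = 2+0 = 2
w = 0%4 = 0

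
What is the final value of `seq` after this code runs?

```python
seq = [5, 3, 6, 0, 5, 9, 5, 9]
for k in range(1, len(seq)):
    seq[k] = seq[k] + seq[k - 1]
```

k=1: seq[1] = 3+5 = 8 → [5, 8, 6, 0, 5, 9, 5, 9]
k=2: seq[2] = 6+8 = 14 → [5, 8, 14, 0, 5, 9, 5, 9]
k=3: seq[3] = 0+14 = 14 → [5, 8, 14, 14, 5, 9, 5, 9]
k=4: seq[4] = 5+14 = 19 → [5, 8, 14, 14, 19, 9, 5, 9]
k=5: seq[5] = 9+19 = 28 → [5, 8, 14, 14, 19, 28, 5, 9]
k=6: seq[6] = 5+28 = 33 → [5, 8, 14, 14, 19, 28, 33, 9]
k=7: seq[7] = 9+33 = 42 → [5, 8, 14, 14, 19, 28, 33, 42]

[5, 8, 14, 14, 19, 28, 33, 42]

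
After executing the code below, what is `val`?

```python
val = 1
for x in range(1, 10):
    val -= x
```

-44

x=1: val = 1-1 = 0
x=2: val = 0-2 = -2
x=3: val = (-2)-3 = -5
x=4: val = (-5)-4 = -9
x=5: val = (-9)-5 = -14
x=6: val = (-14)-6 = -20
x=7: val = (-20)-7 = -27
x=8: val = (-27)-8 = -35
x=9: val = (-35)-9 = -44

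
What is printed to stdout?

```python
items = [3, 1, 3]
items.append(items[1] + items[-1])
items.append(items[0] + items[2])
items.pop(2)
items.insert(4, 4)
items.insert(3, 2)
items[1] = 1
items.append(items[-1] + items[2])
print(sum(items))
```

28

append items[1]+items[-1] = 1+3 = 4 → [3, 1, 3, 4]
append items[0]+items[2] = 3+3 = 6 → [3, 1, 3, 4, 6]
pop(2) removes 3 → [3, 1, 4, 6]
insert 4 at 4 → [3, 1, 4, 6, 4]
insert 2 at 3 → [3, 1, 4, 2, 6, 4]
items[1] = 1 → [3, 1, 4, 2, 6, 4]
append items[-1]+items[2] = 4+4 = 8 → [3, 1, 4, 2, 6, 4, 8]
sum = 28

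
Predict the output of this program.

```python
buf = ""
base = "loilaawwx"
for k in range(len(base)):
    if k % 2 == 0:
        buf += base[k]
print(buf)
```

k=0: add 'l' → 'l'
k=1: skip
k=2: add 'i' → 'li'
k=3: skip
k=4: add 'a' → 'lia'
k=5: skip
k=6: add 'w' → 'liaw'
k=7: skip
k=8: add 'x' → 'liawx'

liawx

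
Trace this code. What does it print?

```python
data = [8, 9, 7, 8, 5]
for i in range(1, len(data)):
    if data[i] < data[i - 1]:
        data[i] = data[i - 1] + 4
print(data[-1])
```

i=1: 9>=8, unchanged → [8, 9, 7, 8, 5]
i=2: 7<9, data[2] = 9+4 = 13 → [8, 9, 13, 8, 5]
i=3: 8<13, data[3] = 13+4 = 17 → [8, 9, 13, 17, 5]
i=4: 5<17, data[4] = 17+4 = 21 → [8, 9, 13, 17, 21]

21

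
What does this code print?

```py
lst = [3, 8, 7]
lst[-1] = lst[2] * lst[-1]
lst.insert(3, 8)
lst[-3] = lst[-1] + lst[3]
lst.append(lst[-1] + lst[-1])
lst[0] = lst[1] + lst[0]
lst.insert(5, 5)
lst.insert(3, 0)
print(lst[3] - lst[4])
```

-8

lst[-1] = lst[2]*lst[-1] = 7*7 = 49 → [3, 8, 49]
insert 8 at 3 → [3, 8, 49, 8]
lst[-3] = lst[-1]+lst[3] = 8+8 = 16 → [3, 16, 49, 8]
append lst[-1]+lst[-1] = 8+8 = 16 → [3, 16, 49, 8, 16]
lst[0] = lst[1]+lst[0] = 16+3 = 19 → [19, 16, 49, 8, 16]
insert 5 at 5 → [19, 16, 49, 8, 16, 5]
insert 0 at 3 → [19, 16, 49, 0, 8, 16, 5]
lst[3]-lst[4] = 0-8 = -8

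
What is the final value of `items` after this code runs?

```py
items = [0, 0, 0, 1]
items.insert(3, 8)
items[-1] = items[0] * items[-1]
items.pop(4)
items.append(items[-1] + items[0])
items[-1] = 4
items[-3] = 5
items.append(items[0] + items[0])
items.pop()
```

insert 8 at 3 → [0, 0, 0, 8, 1]
items[-1] = items[0]*items[-1] = 0*1 = 0 → [0, 0, 0, 8, 0]
pop(4) removes 0 → [0, 0, 0, 8]
append items[-1]+items[0] = 8+0 = 8 → [0, 0, 0, 8, 8]
items[-1] = 4 → [0, 0, 0, 8, 4]
items[-3] = 5 → [0, 0, 5, 8, 4]
append items[0]+items[0] = 0+0 = 0 → [0, 0, 5, 8, 4, 0]
pop() removes 0 → [0, 0, 5, 8, 4]

[0, 0, 5, 8, 4]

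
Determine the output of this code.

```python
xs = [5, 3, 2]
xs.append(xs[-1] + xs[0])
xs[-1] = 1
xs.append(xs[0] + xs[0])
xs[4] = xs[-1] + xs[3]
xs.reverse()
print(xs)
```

[11, 1, 2, 3, 5]

append xs[-1]+xs[0] = 2+5 = 7 → [5, 3, 2, 7]
xs[-1] = 1 → [5, 3, 2, 1]
append xs[0]+xs[0] = 5+5 = 10 → [5, 3, 2, 1, 10]
xs[4] = xs[-1]+xs[3] = 10+1 = 11 → [5, 3, 2, 1, 11]
reverse → [11, 1, 2, 3, 5]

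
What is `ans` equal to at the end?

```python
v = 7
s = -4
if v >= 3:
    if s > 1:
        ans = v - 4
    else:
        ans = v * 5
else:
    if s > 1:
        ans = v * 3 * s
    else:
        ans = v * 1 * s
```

v=7, s=-4
v >= 3 is True; s > 1 is False
→ ans = v * 5 = 35

35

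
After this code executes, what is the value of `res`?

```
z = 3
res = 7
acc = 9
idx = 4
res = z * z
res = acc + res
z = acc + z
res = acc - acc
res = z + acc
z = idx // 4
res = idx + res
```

25

res = 3*3 = 9
res = 9+9 = 18
z = 9+3 = 12
res = 9-9 = 0
res = 12+9 = 21
z = 4//4 = 1
res = 4+21 = 25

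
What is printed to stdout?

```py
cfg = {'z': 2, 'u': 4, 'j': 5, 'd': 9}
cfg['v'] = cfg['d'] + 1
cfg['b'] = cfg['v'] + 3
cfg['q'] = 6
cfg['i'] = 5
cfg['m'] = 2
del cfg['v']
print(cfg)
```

cfg['v'] = cfg['d']+1 = 10 → {'z': 2, 'u': 4, 'j': 5, 'd': 9, 'v': 10}
cfg['b'] = cfg['v']+3 = 13 → {'z': 2, 'u': 4, 'j': 5, 'd': 9, 'v': 10, 'b': 13}
cfg['q'] = 6 → {'z': 2, 'u': 4, 'j': 5, 'd': 9, 'v': 10, 'b': 13, 'q': 6}
cfg['i'] = 5 → {'z': 2, 'u': 4, 'j': 5, 'd': 9, 'v': 10, 'b': 13, 'q': 6, 'i': 5}
cfg['m'] = 2 → {'z': 2, 'u': 4, 'j': 5, 'd': 9, 'v': 10, 'b': 13, 'q': 6, 'i': 5, 'm': 2}
del 'v' → {'z': 2, 'u': 4, 'j': 5, 'd': 9, 'b': 13, 'q': 6, 'i': 5, 'm': 2}

{'z': 2, 'u': 4, 'j': 5, 'd': 9, 'b': 13, 'q': 6, 'i': 5, 'm': 2}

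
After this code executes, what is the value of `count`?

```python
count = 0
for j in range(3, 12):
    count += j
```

63

j=3: count = 0+3 = 3
j=4: count = 3+4 = 7
j=5: count = 7+5 = 12
j=6: count = 12+6 = 18
j=7: count = 18+7 = 25
j=8: count = 25+8 = 33
j=9: count = 33+9 = 42
j=10: count = 42+10 = 52
j=11: count = 52+11 = 63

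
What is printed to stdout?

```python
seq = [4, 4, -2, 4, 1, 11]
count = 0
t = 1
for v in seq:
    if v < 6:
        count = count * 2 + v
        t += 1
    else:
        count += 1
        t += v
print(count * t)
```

1666

v=4: <6, count = 0*2+4 = 4; t=2
v=4: <6, count = 4*2+4 = 12; t=3
v=-2: <6, count = 12*2+(-2) = 22; t=4
v=4: <6, count = 22*2+4 = 48; t=5
v=1: <6, count = 48*2+1 = 97; t=6
v=11: not <6, count = 97+1 = 98; t=17
count*t = 98*17 = 1666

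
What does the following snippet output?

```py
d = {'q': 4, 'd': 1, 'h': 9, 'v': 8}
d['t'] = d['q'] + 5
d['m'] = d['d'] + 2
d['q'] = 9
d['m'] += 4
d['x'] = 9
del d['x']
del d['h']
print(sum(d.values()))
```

d['t'] = d['q']+5 = 9 → {'q': 4, 'd': 1, 'h': 9, 'v': 8, 't': 9}
d['m'] = d['d']+2 = 3 → {'q': 4, 'd': 1, 'h': 9, 'v': 8, 't': 9, 'm': 3}
d['q'] = 9 → {'q': 9, 'd': 1, 'h': 9, 'v': 8, 't': 9, 'm': 3}
d['m'] = 3+4 = 7 → {'q': 9, 'd': 1, 'h': 9, 'v': 8, 't': 9, 'm': 7}
d['x'] = 9 → {'q': 9, 'd': 1, 'h': 9, 'v': 8, 't': 9, 'm': 7, 'x': 9}
del 'x' → {'q': 9, 'd': 1, 'h': 9, 'v': 8, 't': 9, 'm': 7}
del 'h' → {'q': 9, 'd': 1, 'v': 8, 't': 9, 'm': 7}
sum of values = 34

34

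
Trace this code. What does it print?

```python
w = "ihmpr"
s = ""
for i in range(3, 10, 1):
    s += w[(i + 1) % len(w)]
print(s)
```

i=3: add w[4]='r' → 'r'
i=4: add w[0]='i' → 'ri'
i=5: add w[1]='h' → 'rih'
i=6: add w[2]='m' → 'rihm'
i=7: add w[3]='p' → 'rihmp'
i=8: add w[4]='r' → 'rihmpr'
i=9: add w[0]='i' → 'rihmpri'

rihmpri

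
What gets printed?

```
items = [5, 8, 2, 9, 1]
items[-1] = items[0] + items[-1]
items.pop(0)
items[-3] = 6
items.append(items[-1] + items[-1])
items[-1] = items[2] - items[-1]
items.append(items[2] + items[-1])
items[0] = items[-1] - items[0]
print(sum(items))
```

22

items[-1] = items[0]+items[-1] = 5+1 = 6 → [5, 8, 2, 9, 6]
pop(0) removes 5 → [8, 2, 9, 6]
items[-3] = 6 → [8, 6, 9, 6]
append items[-1]+items[-1] = 6+6 = 12 → [8, 6, 9, 6, 12]
items[-1] = items[2]-items[-1] = 9-12 = -3 → [8, 6, 9, 6, -3]
append items[2]+items[-1] = 9+(-3) = 6 → [8, 6, 9, 6, -3, 6]
items[0] = items[-1]-items[0] = 6-8 = -2 → [-2, 6, 9, 6, -3, 6]
sum = 22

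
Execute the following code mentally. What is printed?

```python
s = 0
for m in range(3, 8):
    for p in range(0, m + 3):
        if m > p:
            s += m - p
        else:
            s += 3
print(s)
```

125

m=3,p=0: 3>0, s = 0+3 = 3
m=3,p=1: 3>1, s = 3+2 = 5
m=3,p=2: 3>2, s = 5+1 = 6
m=3,p=3: not 3>3, s = 6+3 = 9
m=3,p=4: not 3>4, s = 9+3 = 12
m=3,p=5: not 3>5, s = 12+3 = 15
m=4,p=0: 4>0, s = 15+4 = 19
m=4,p=1: 4>1, s = 19+3 = 22
m=4,p=2: 4>2, s = 22+2 = 24
m=4,p=3: 4>3, s = 24+1 = 25
m=4,p=4: not 4>4, s = 25+3 = 28
m=4,p=5: not 4>5, s = 28+3 = 31
m=4,p=6: not 4>6, s = 31+3 = 34
m=5,p=0: 5>0, s = 34+5 = 39
m=5,p=1: 5>1, s = 39+4 = 43
m=5,p=2: 5>2, s = 43+3 = 46
m=5,p=3: 5>3, s = 46+2 = 48
m=5,p=4: 5>4, s = 48+1 = 49
m=5,p=5: not 5>5, s = 49+3 = 52
m=5,p=6: not 5>6, s = 52+3 = 55
m=5,p=7: not 5>7, s = 55+3 = 58
m=6,p=0: 6>0, s = 58+6 = 64
m=6,p=1: 6>1, s = 64+5 = 69
m=6,p=2: 6>2, s = 69+4 = 73
m=6,p=3: 6>3, s = 73+3 = 76
m=6,p=4: 6>4, s = 76+2 = 78
m=6,p=5: 6>5, s = 78+1 = 79
m=6,p=6: not 6>6, s = 79+3 = 82
m=6,p=7: not 6>7, s = 82+3 = 85
m=6,p=8: not 6>8, s = 85+3 = 88
m=7,p=0: 7>0, s = 88+7 = 95
m=7,p=1: 7>1, s = 95+6 = 101
m=7,p=2: 7>2, s = 101+5 = 106
m=7,p=3: 7>3, s = 106+4 = 110
m=7,p=4: 7>4, s = 110+3 = 113
m=7,p=5: 7>5, s = 113+2 = 115
m=7,p=6: 7>6, s = 115+1 = 116
m=7,p=7: not 7>7, s = 116+3 = 119
m=7,p=8: not 7>8, s = 119+3 = 122
m=7,p=9: not 7>9, s = 122+3 = 125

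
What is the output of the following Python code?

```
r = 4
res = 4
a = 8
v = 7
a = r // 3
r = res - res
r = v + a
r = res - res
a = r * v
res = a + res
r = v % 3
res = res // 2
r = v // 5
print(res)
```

a = 4//3 = 1
r = 4-4 = 0
r = 7+1 = 8
r = 4-4 = 0
a = 0*7 = 0
res = 0+4 = 4
r = 7%3 = 1
res = 4//2 = 2
r = 7//5 = 1

2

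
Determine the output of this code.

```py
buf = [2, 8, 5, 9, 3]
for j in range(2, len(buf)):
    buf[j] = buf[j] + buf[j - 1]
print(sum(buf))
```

70

j=2: buf[2] = 5+8 = 13 → [2, 8, 13, 9, 3]
j=3: buf[3] = 9+13 = 22 → [2, 8, 13, 22, 3]
j=4: buf[4] = 3+22 = 25 → [2, 8, 13, 22, 25]
sum = 70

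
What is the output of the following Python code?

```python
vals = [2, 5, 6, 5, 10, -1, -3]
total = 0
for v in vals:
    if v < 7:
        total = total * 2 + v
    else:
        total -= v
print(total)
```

167

v=2: <7, total = 0*2+2 = 2
v=5: <7, total = 2*2+5 = 9
v=6: <7, total = 9*2+6 = 24
v=5: <7, total = 24*2+5 = 53
v=10: not <7, total = 53-10 = 43
v=-1: <7, total = 43*2+(-1) = 85
v=-3: <7, total = 85*2+(-3) = 167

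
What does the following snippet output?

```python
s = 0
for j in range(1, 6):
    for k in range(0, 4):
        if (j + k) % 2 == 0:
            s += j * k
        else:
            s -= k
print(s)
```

j=1,k=0: odd sum, s = 0-0 = 0
j=1,k=1: even sum, s = 0+1 = 1
j=1,k=2: odd sum, s = 1-2 = -1
j=1,k=3: even sum, s = (-1)+3 = 2
j=2,k=0: even sum, s = 2+0 = 2
j=2,k=1: odd sum, s = 2-1 = 1
j=2,k=2: even sum, s = 1+4 = 5
j=2,k=3: odd sum, s = 5-3 = 2
j=3,k=0: odd sum, s = 2-0 = 2
j=3,k=1: even sum, s = 2+3 = 5
j=3,k=2: odd sum, s = 5-2 = 3
j=3,k=3: even sum, s = 3+9 = 12
j=4,k=0: even sum, s = 12+0 = 12
j=4,k=1: odd sum, s = 12-1 = 11
j=4,k=2: even sum, s = 11+8 = 19
j=4,k=3: odd sum, s = 19-3 = 16
j=5,k=0: odd sum, s = 16-0 = 16
j=5,k=1: even sum, s = 16+5 = 21
j=5,k=2: odd sum, s = 21-2 = 19
j=5,k=3: even sum, s = 19+15 = 34

34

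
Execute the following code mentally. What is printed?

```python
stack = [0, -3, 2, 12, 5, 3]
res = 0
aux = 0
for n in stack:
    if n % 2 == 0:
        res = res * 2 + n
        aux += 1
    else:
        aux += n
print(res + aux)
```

n=0: even, res = 0*2+0 = 0; aux=1
n=-3: not even; aux=-2
n=2: even, res = 0*2+2 = 2; aux=-1
n=12: even, res = 2*2+12 = 16; aux=0
n=5: not even; aux=5
n=3: not even; aux=8
res+aux = 16+8 = 24

24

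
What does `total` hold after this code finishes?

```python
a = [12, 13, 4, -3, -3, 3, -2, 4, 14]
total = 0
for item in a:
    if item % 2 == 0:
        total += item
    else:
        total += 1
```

item=12: even, total = 0+12 = 12
item=13: not even, total = 12+1 = 13
item=4: even, total = 13+4 = 17
item=-3: not even, total = 17+1 = 18
item=-3: not even, total = 18+1 = 19
item=3: not even, total = 19+1 = 20
item=-2: even, total = 20+(-2) = 18
item=4: even, total = 18+4 = 22
item=14: even, total = 22+14 = 36

36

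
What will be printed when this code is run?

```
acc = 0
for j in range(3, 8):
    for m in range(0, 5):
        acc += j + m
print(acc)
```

j=3,m=0: acc = 0+3 = 3
j=3,m=1: acc = 3+4 = 7
j=3,m=2: acc = 7+5 = 12
j=3,m=3: acc = 12+6 = 18
j=3,m=4: acc = 18+7 = 25
j=4,m=0: acc = 25+4 = 29
j=4,m=1: acc = 29+5 = 34
j=4,m=2: acc = 34+6 = 40
j=4,m=3: acc = 40+7 = 47
j=4,m=4: acc = 47+8 = 55
j=5,m=0: acc = 55+5 = 60
j=5,m=1: acc = 60+6 = 66
j=5,m=2: acc = 66+7 = 73
j=5,m=3: acc = 73+8 = 81
j=5,m=4: acc = 81+9 = 90
j=6,m=0: acc = 90+6 = 96
j=6,m=1: acc = 96+7 = 103
j=6,m=2: acc = 103+8 = 111
j=6,m=3: acc = 111+9 = 120
j=6,m=4: acc = 120+10 = 130
j=7,m=0: acc = 130+7 = 137
j=7,m=1: acc = 137+8 = 145
j=7,m=2: acc = 145+9 = 154
j=7,m=3: acc = 154+10 = 164
j=7,m=4: acc = 164+11 = 175

175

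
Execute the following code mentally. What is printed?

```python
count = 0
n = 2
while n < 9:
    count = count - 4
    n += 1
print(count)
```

n=2: count = 0-4 = -4
n=3: count = (-4)-4 = -8
n=4: count = (-8)-4 = -12
n=5: count = (-12)-4 = -16
n=6: count = (-16)-4 = -20
n=7: count = (-20)-4 = -24
n=8: count = (-24)-4 = -28

-28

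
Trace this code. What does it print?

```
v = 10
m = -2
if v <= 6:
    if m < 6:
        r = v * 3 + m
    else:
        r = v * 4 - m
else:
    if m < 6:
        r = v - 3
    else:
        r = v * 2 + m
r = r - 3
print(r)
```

v=10, m=-2
v <= 6 is False; m < 6 is True
→ r = v - 3 = 7
r = 7-3 = 4

4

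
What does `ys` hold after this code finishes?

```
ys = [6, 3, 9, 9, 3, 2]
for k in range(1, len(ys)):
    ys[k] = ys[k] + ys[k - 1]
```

[6, 9, 18, 27, 30, 32]

k=1: ys[1] = 3+6 = 9 → [6, 9, 9, 9, 3, 2]
k=2: ys[2] = 9+9 = 18 → [6, 9, 18, 9, 3, 2]
k=3: ys[3] = 9+18 = 27 → [6, 9, 18, 27, 3, 2]
k=4: ys[4] = 3+27 = 30 → [6, 9, 18, 27, 30, 2]
k=5: ys[5] = 2+30 = 32 → [6, 9, 18, 27, 30, 32]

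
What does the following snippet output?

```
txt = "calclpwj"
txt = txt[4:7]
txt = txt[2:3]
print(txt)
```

w

slice [4:7] → 'lpw'
slice [2:3] → 'w'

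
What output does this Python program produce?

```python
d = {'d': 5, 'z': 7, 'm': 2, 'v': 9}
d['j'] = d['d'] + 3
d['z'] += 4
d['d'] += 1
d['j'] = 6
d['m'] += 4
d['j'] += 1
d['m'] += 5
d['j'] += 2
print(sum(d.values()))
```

d['j'] = d['d']+3 = 8 → {'d': 5, 'z': 7, 'm': 2, 'v': 9, 'j': 8}
d['z'] = 7+4 = 11 → {'d': 5, 'z': 11, 'm': 2, 'v': 9, 'j': 8}
d['d'] = 5+1 = 6 → {'d': 6, 'z': 11, 'm': 2, 'v': 9, 'j': 8}
d['j'] = 6 → {'d': 6, 'z': 11, 'm': 2, 'v': 9, 'j': 6}
d['m'] = 2+4 = 6 → {'d': 6, 'z': 11, 'm': 6, 'v': 9, 'j': 6}
d['j'] = 6+1 = 7 → {'d': 6, 'z': 11, 'm': 6, 'v': 9, 'j': 7}
d['m'] = 6+5 = 11 → {'d': 6, 'z': 11, 'm': 11, 'v': 9, 'j': 7}
d['j'] = 7+2 = 9 → {'d': 6, 'z': 11, 'm': 11, 'v': 9, 'j': 9}
sum of values = 46

46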